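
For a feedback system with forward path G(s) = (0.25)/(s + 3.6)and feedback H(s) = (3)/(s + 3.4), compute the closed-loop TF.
Closed-loop T = G/(1+GH).
Numerator: G_num * H_den = 0.25*s + 0.85.
Denominator: G_den * H_den + G_num * H_num = (s^2 + 7*s + 12.24) + (0.75) = s^2 + 7*s + 12.99.
T(s) = (0.25*s + 0.85)/(s^2 + 7*s + 12.99)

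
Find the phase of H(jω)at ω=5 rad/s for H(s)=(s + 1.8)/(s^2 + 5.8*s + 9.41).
Substitute s = j*5: H(j5) = 0.107872 - 0.120059j.
∠H(j5) = atan2(Im, Re) = atan2(-0.120059, 0.107872) = -48.06°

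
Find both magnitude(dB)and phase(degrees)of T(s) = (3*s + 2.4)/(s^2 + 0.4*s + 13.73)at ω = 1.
Substitute s = j*1: T(j1) = 0.195743 + 0.229513j.
|T| = 20*log₁₀(sqrt(Re²+Im²)) = -10.41 dB.
∠T = atan2(Im, Re) = 49.54°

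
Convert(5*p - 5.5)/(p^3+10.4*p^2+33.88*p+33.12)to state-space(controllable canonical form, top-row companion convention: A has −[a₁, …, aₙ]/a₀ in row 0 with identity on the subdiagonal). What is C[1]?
Reachable canonical form: C = numerator coefficients (right-aligned, zero-padded to length n).
num = 5*p - 5.5, C = [[0, 5, -5.5]].
C[1] = 5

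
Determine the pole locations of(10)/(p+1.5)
Set denominator = 0: p + 1.5 = 0 → Poles: -1.5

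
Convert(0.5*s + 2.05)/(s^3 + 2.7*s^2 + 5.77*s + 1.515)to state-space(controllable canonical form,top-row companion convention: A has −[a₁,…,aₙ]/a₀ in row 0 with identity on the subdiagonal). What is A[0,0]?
Reachable canonical form for den = s^3 + 2.7*s^2 + 5.77*s + 1.515: top row of A = -[a₁,a₂,...,aₙ]/a₀, ones on the subdiagonal, zeros elsewhere.
A = [[-2.7, -5.77, -1.515], [1, 0, 0], [0, 1, 0]].
A[0,0] = -2.7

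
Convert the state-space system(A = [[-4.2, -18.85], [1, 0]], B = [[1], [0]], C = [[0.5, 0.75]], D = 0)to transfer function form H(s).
H(s) = C(sI - A)⁻¹B + D.
Characteristic polynomial det(sI - A) = s^2 + 4.2*s + 18.85.
Numerator from C·adj(sI-A)·B + D·det(sI-A) = 0.5*s + 0.75.
H(s) = (0.5*s + 0.75)/(s^2 + 4.2*s + 18.85)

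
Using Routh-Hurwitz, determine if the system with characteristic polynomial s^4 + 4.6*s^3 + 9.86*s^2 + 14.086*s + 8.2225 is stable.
Routh array:
s^4: [1, 9.86, 8.2225]; s^3: [4.6, 14.086]; s^2: [6.79783, 8.2225]; s^1: [8.52194]; s^0: [8.2225]
First column: [1, 4.6, 6.79783, 8.52194, 8.2225]. Sign changes = 0.
Yes, stable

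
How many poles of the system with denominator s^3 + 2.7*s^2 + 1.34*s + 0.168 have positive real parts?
s^3 + 2.7*s^2 + 1.34*s + 0.168 = (s + 0.2)(s + 0.4)(s + 2.1). Poles: -0.2, -0.4, -2.1. RHP poles (Re>0): 0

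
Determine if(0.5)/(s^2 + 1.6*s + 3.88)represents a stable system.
Denominator: s^2 + 1.6*s + 3.88. Poles: -0.8 + 1.8j, -0.8 - 1.8j. All Re(p)<0: Yes (stable)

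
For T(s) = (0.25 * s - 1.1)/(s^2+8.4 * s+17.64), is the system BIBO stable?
Denominator: s^2 + 8.4*s + 17.64 = (s + 4.2)(s + 4.2). Poles: -4.2, -4.2. All Re(p)<0: Yes (stable)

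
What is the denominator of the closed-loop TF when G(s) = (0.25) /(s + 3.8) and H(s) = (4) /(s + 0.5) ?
Characteristic poly = G_den * H_den + G_num * H_num = (s^2 + 4.3*s + 1.9) + (1) = s^2 + 4.3*s + 2.9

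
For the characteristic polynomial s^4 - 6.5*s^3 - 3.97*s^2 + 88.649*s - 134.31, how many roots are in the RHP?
s^4 - 6.5*s^3 - 3.97*s^2 + 88.649*s - 134.31 = (s - 2.5)(s - 4.4)(s - 3.3)(s + 3.7). Poles: -3.7, 2.5, 3.3, 4.4. RHP poles (Re>0): 3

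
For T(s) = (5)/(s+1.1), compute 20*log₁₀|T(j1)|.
Substitute s = j*1: T(j1) = 2.48869 - 2.26244j.
|T(j1)| = sqrt(Re² + Im²) = 3.363.
20*log₁₀(3.363) = 10.54 dB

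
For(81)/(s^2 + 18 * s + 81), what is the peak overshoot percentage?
Standard form: ωn²/(s²+2ζωn·s+ωn²) → ωn = 9, ζ = 1.
ζ ≥ 1, so the response is non-oscillatory: peak overshoot = 0%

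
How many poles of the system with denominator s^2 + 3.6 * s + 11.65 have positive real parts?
Poles: -1.8 + 2.9j, -1.8 - 2.9j. RHP poles (Re>0): 0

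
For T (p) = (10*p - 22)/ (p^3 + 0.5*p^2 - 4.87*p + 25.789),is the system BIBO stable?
Denominator: p^3 + 0.5*p^2 - 4.87*p + 25.789 = (p + 3.7)(p^2 - 3.2*p + 6.97). Poles: -3.7, 1.6 + 2.1j, 1.6 - 2.1j. All Re(p)<0: No (unstable)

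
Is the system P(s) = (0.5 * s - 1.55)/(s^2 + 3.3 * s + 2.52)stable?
Denominator: s^2 + 3.3*s + 2.52 = (s + 1.2)(s + 2.1). Poles: -1.2, -2.1. All Re(p)<0: Yes (stable)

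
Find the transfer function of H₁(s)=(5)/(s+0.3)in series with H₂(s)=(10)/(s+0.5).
Series: H = H₁ · H₂ = (n₁·n₂)/(d₁·d₂).
Num: n₁·n₂ = 50. Den: d₁·d₂ = s^2 + 0.8*s + 0.15.
H(s) = (50)/(s^2 + 0.8*s + 0.15)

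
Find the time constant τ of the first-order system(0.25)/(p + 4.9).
First-order system: τ = -1/pole. Pole = -4.9. τ = -1/(-4.9) = 0.2041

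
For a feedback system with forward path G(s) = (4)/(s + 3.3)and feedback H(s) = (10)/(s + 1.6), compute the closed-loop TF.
Closed-loop T = G/(1+GH).
Numerator: G_num * H_den = 4*s + 6.4.
Denominator: G_den * H_den + G_num * H_num = (s^2 + 4.9*s + 5.28) + (40) = s^2 + 4.9*s + 45.28.
T(s) = (4*s + 6.4)/(s^2 + 4.9*s + 45.28)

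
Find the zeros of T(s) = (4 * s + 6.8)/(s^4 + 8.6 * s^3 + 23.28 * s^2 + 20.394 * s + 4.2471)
Set numerator = 0: 4*s + 6.8 = 0 → Zeros: -1.7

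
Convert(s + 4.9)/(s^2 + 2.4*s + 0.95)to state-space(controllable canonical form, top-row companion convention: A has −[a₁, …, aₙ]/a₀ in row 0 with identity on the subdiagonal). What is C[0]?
Reachable canonical form: C = numerator coefficients (right-aligned, zero-padded to length n).
num = s + 4.9, C = [[1, 4.9]].
C[0] = 1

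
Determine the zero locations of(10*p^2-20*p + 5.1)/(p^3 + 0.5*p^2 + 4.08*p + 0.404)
Set numerator = 0: 10*p^2 - 20*p + 5.1 = 10*(p - 1.7)(p - 0.3) = 0 → Zeros: 0.3, 1.7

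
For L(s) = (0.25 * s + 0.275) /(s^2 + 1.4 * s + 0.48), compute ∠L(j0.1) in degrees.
Substitute s = j*0.1: L(j0.1) = 0.551975 - 0.111227j.
∠L(j0.1) = atan2(Im, Re) = atan2(-0.111227, 0.551975) = -11.39°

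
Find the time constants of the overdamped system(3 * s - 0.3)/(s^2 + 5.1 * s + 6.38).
Overdamped: real poles at -2.9, -2.2. τ = -1/pole → τ₁ = 0.3448, τ₂ = 0.4545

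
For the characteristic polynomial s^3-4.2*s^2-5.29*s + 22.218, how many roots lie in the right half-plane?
Factor: s^3 - 4.2*s^2 - 5.29*s + 22.218 = (s - 2.3)(s - 4.2)(s + 2.3).
Roots: -2.3, 2.3, 4.2.
RHP roots (Re>0): 2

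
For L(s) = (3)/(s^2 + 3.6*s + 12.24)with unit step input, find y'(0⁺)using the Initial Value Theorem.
IVT: y'(0⁺) = lim_{s→∞} s²·Y(s) = lim_{s→∞} s·L(s).
deg(num) = 0, deg(den) = 2, relative degree = 2 ≥ 2, so s·L(s) → 0. Initial slope = 0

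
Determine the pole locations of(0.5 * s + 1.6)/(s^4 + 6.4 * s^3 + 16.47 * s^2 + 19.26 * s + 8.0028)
Set denominator = 0: s^4 + 6.4*s^3 + 16.47*s^2 + 19.26*s + 8.0028 = (s + 1.9)(s + 0.9)(s^2 + 3.6*s + 4.68) = 0 → Poles: -0.9, -1.8 + 1.2j, -1.8 - 1.2j, -1.9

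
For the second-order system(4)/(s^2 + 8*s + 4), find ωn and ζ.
Standard form: ωn²/(s²+2ζωn·s+ωn²).
const=4=ωn² → ωn=2, s coeff=8=2ζωn → ζ=2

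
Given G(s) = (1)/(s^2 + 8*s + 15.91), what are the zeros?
Numerator is a nonzero constant (1) → Zeros: none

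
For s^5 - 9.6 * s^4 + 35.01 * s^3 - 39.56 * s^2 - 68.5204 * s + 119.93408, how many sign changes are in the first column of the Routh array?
Routh array:
s^5: [1, 35.01, -68.5204]; s^4: [-9.6, -39.56, 119.93408]; s^3: [30.8892, -56.0273]; s^2: [-56.9726, 119.93408]; s^1: [8.99805]; s^0: [119.93408]
First column: [1, -9.6, 30.8892, -56.9726, 8.99805, 119.93408]. Sign changes = 4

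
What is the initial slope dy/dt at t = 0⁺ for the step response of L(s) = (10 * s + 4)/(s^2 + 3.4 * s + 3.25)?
IVT: y'(0⁺) = lim_{s→∞} s²·Y(s) = lim_{s→∞} s·L(s).
deg(num) = 1, deg(den) = 2, relative degree = 1, so s·L(s) → (leading num)/(leading den) = 10/1 = 10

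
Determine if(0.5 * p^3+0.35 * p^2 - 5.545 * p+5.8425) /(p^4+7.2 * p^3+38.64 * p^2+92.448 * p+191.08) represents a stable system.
Denominator: p^4 + 7.2*p^3 + 38.64*p^2 + 92.448*p + 191.08 = (p^2 + 2*p + 11.24)(p^2 + 5.2*p + 17). Poles: -1 + 3.2j, -1 - 3.2j, -2.6 + 3.2j, -2.6 - 3.2j. All Re(p)<0: Yes (stable)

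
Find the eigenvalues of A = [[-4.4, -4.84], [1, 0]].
Eigenvalues solve det(λI - A) = 0.
Characteristic polynomial: λ^2 + 4.4*λ + 4.84 = 0.
Factor: (λ + 2.2)(λ + 2.2) = 0.
Roots: -2.2, -2.2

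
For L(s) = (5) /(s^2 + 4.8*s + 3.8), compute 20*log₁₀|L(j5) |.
Substitute s = j*5: L(j5) = -0.10337 - 0.117023j.
|L(j5)| = sqrt(Re² + Im²) = 0.1561.
20*log₁₀(0.1561) = -16.13 dB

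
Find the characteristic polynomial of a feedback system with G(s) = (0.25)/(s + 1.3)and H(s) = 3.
Characteristic poly = G_den * H_den + G_num * H_num = (s + 1.3) + (0.75) = s + 2.05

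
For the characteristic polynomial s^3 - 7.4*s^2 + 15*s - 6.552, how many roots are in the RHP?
s^3 - 7.4*s^2 + 15*s - 6.552 = (s - 2.6)(s - 4.2)(s - 0.6). Poles: 0.6, 2.6, 4.2. RHP poles (Re>0): 3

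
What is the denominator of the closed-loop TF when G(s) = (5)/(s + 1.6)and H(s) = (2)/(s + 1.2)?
Characteristic poly = G_den * H_den + G_num * H_num = (s^2 + 2.8*s + 1.92) + (10) = s^2 + 2.8*s + 11.92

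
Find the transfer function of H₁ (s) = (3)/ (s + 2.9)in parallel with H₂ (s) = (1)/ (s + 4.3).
Parallel: H = H₁ + H₂ = (n₁·d₂ + n₂·d₁)/(d₁·d₂).
n₁·d₂ = 3*s + 12.9. n₂·d₁ = s + 2.9. Sum = 4*s + 15.8. d₁·d₂ = s^2 + 7.2*s + 12.47.
H(s) = (4*s + 15.8)/(s^2 + 7.2*s + 12.47)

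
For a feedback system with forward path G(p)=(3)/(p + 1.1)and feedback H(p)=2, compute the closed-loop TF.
Closed-loop T = G/(1+GH).
Numerator: G_num * H_den = 3.
Denominator: G_den * H_den + G_num * H_num = (p + 1.1) + (6) = p + 7.1.
T(p) = (3)/(p + 7.1)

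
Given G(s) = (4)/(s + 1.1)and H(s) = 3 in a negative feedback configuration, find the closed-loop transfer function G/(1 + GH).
Closed-loop T = G/(1+GH).
Numerator: G_num * H_den = 4.
Denominator: G_den * H_den + G_num * H_num = (s + 1.1) + (12) = s + 13.1.
T(s) = (4)/(s + 13.1)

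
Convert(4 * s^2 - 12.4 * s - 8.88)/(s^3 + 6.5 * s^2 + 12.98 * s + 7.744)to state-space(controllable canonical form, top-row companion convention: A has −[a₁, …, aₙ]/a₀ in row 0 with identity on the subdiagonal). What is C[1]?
Reachable canonical form: C = numerator coefficients (right-aligned, zero-padded to length n).
num = 4*s^2 - 12.4*s - 8.88, C = [[4, -12.4, -8.88]].
C[1] = -12.4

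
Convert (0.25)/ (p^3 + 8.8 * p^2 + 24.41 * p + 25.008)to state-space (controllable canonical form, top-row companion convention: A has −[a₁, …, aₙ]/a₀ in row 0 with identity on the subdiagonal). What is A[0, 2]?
Reachable canonical form for den = p^3 + 8.8*p^2 + 24.41*p + 25.008: top row of A = -[a₁,a₂,...,aₙ]/a₀, ones on the subdiagonal, zeros elsewhere.
A = [[-8.8, -24.41, -25.008], [1, 0, 0], [0, 1, 0]].
A[0,2] = -25.008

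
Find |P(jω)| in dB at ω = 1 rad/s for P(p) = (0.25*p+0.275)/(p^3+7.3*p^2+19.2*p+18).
Substitute p = j*1: P(j1) = 0.0168095 - 0.00522738j.
|P(j1)| = sqrt(Re² + Im²) = 0.0176.
20*log₁₀(0.0176) = -35.09 dB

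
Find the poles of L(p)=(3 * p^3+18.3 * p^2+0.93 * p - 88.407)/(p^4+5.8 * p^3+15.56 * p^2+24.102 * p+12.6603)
Set denominator = 0: p^4 + 5.8*p^3 + 15.56*p^2 + 24.102*p + 12.6603 = (p + 2.7)(p + 0.9)(p^2 + 2.2*p + 5.21) = 0 → Poles: -0.9, -1.1 + 2j, -1.1 - 2j, -2.7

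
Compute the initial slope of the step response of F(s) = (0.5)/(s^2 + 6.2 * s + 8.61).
IVT: y'(0⁺) = lim_{s→∞} s²·Y(s) = lim_{s→∞} s·F(s).
deg(num) = 0, deg(den) = 2, relative degree = 2 ≥ 2, so s·F(s) → 0. Initial slope = 0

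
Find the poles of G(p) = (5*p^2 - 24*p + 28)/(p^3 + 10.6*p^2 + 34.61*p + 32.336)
Set denominator = 0: p^3 + 10.6*p^2 + 34.61*p + 32.336 = (p + 1.6)(p + 4.3)(p + 4.7) = 0 → Poles: -1.6, -4.3, -4.7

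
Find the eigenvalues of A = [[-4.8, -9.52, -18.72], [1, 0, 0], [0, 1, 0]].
Eigenvalues solve det(λI - A) = 0.
Characteristic polynomial: λ^3 + 4.8*λ^2 + 9.52*λ + 18.72 = 0.
Factor: (λ + 3.6)(λ^2 + 1.2*λ + 5.2) = 0.
Roots: -0.6 + 2.2j, -0.6 - 2.2j, -3.6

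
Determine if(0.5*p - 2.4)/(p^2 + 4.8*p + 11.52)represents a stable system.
Denominator: p^2 + 4.8*p + 11.52. Poles: -2.4 + 2.4j, -2.4 - 2.4j. All Re(p)<0: Yes (stable)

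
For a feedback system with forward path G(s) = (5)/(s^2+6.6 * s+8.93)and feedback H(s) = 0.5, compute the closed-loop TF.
Closed-loop T = G/(1+GH).
Numerator: G_num * H_den = 5.
Denominator: G_den * H_den + G_num * H_num = (s^2 + 6.6*s + 8.93) + (2.5) = s^2 + 6.6*s + 11.43.
T(s) = (5)/(s^2 + 6.6*s + 11.43)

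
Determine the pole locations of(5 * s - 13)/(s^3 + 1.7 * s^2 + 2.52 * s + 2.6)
Set denominator = 0: s^3 + 1.7*s^2 + 2.52*s + 2.6 = (s + 1.3)(s^2 + 0.4*s + 2) = 0 → Poles: -0.2 + 1.4j, -0.2 - 1.4j, -1.3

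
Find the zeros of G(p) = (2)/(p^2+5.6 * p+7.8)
Numerator is a nonzero constant (2) → Zeros: none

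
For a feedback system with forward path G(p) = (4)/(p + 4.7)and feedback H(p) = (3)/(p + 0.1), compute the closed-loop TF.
Closed-loop T = G/(1+GH).
Numerator: G_num * H_den = 4*p + 0.4.
Denominator: G_den * H_den + G_num * H_num = (p^2 + 4.8*p + 0.47) + (12) = p^2 + 4.8*p + 12.47.
T(p) = (4*p + 0.4)/(p^2 + 4.8*p + 12.47)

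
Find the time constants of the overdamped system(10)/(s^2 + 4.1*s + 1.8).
Overdamped: real poles at -0.5, -3.6. τ = -1/pole → τ₁ = 2, τ₂ = 0.2778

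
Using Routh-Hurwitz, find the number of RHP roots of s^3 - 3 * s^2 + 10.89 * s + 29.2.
Routh array:
s^3: [1, 10.89]; s^2: [-3, 29.2]; s^1: [20.6233]; s^0: [29.2]
First column: [1, -3, 20.6233, 29.2]. Sign changes = RHP roots = 2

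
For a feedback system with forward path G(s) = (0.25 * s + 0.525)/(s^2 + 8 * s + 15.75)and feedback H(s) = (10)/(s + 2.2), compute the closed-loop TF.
Closed-loop T = G/(1+GH).
Numerator: G_num * H_den = 0.25*s^2 + 1.075*s + 1.155.
Denominator: G_den * H_den + G_num * H_num = (s^3 + 10.2*s^2 + 33.35*s + 34.65) + (2.5*s + 5.25) = s^3 + 10.2*s^2 + 35.85*s + 39.9.
T(s) = (0.25*s^2 + 1.075*s + 1.155)/(s^3 + 10.2*s^2 + 35.85*s + 39.9)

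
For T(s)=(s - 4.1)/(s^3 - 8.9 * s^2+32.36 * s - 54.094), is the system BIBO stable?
Denominator: s^3 - 8.9*s^2 + 32.36*s - 54.094 = (s - 4.3)(s^2 - 4.6*s + 12.58). Poles: 2.3 + 2.7j, 2.3 - 2.7j, 4.3. All Re(p)<0: No (unstable)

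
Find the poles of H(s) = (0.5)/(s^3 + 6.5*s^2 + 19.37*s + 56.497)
Set denominator = 0: s^3 + 6.5*s^2 + 19.37*s + 56.497 = (s + 4.9)(s^2 + 1.6*s + 11.53) = 0 → Poles: -0.8 + 3.3j, -0.8 - 3.3j, -4.9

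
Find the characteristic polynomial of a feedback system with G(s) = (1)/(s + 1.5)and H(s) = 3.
Characteristic poly = G_den * H_den + G_num * H_num = (s + 1.5) + (3) = s + 4.5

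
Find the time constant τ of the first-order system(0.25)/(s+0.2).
First-order system: τ = -1/pole. Pole = -0.2. τ = -1/(-0.2) = 5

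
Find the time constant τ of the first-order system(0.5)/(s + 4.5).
First-order system: τ = -1/pole. Pole = -4.5. τ = -1/(-4.5) = 0.2222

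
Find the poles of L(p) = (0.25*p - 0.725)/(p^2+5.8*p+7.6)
Set denominator = 0: p^2 + 5.8*p + 7.6 = (p + 3.8)(p + 2) = 0 → Poles: -2, -3.8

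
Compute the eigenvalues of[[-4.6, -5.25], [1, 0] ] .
Eigenvalues solve det(λI - A) = 0.
Characteristic polynomial: λ^2 + 4.6*λ + 5.25 = 0.
Factor: (λ + 2.5)(λ + 2.1) = 0.
Roots: -2.1, -2.5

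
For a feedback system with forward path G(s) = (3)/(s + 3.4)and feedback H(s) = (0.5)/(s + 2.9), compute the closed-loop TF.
Closed-loop T = G/(1+GH).
Numerator: G_num * H_den = 3*s + 8.7.
Denominator: G_den * H_den + G_num * H_num = (s^2 + 6.3*s + 9.86) + (1.5) = s^2 + 6.3*s + 11.36.
T(s) = (3*s + 8.7)/(s^2 + 6.3*s + 11.36)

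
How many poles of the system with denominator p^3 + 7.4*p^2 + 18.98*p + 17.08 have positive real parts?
p^3 + 7.4*p^2 + 18.98*p + 17.08 = (p + 2.8)(p^2 + 4.6*p + 6.1). Poles: -2.3 + 0.9j, -2.3 - 0.9j, -2.8. RHP poles (Re>0): 0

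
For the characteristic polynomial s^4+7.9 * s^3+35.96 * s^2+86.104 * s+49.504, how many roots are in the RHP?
s^4 + 7.9*s^3 + 35.96*s^2 + 86.104*s + 49.504 = (s + 0.8)(s + 3.5)(s^2 + 3.6*s + 17.68). Poles: -0.8, -1.8 + 3.8j, -1.8 - 3.8j, -3.5. RHP poles (Re>0): 0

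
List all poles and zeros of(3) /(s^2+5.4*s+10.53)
Set denominator = 0: s^2 + 5.4*s + 10.53 = 0 → Poles: -2.7 + 1.8j, -2.7 - 1.8j
Numerator is a nonzero constant (3) → Zeros: none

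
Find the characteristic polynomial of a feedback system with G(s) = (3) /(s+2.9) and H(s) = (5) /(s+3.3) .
Characteristic poly = G_den * H_den + G_num * H_num = (s^2 + 6.2*s + 9.57) + (15) = s^2 + 6.2*s + 24.57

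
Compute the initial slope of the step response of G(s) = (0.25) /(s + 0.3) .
IVT: y'(0⁺) = lim_{s→∞} s²·Y(s) = lim_{s→∞} s·G(s).
deg(num) = 0, deg(den) = 1, relative degree = 1, so s·G(s) → (leading num)/(leading den) = 0.25/1 = 0.25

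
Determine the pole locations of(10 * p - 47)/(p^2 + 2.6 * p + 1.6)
Set denominator = 0: p^2 + 2.6*p + 1.6 = (p + 1.6)(p + 1) = 0 → Poles: -1, -1.6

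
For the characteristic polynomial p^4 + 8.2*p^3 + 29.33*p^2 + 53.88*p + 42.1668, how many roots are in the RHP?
p^4 + 8.2*p^3 + 29.33*p^2 + 53.88*p + 42.1668 = (p^2 + 4.8*p + 6.12)(p^2 + 3.4*p + 6.89). Poles: -1.7 + 2j, -1.7 - 2j, -2.4 + 0.6j, -2.4 - 0.6j. RHP poles (Re>0): 0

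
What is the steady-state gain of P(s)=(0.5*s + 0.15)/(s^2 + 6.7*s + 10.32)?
DC gain = P(0) = num(0)/den(0) = 0.15/10.32 = 0.01453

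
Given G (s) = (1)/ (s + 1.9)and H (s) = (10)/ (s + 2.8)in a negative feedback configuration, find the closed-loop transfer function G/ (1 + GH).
Closed-loop T = G/(1+GH).
Numerator: G_num * H_den = s + 2.8.
Denominator: G_den * H_den + G_num * H_num = (s^2 + 4.7*s + 5.32) + (10) = s^2 + 4.7*s + 15.32.
T(s) = (s + 2.8)/(s^2 + 4.7*s + 15.32)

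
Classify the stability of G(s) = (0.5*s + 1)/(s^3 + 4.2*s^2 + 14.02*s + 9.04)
Denominator: s^3 + 4.2*s^2 + 14.02*s + 9.04 = (s + 0.8)(s^2 + 3.4*s + 11.3). Poles: -0.8, -1.7 + 2.9j, -1.7 - 2.9j. Stable (all poles in LHP)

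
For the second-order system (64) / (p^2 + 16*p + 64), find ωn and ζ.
Standard form: ωn²/(p²+2ζωn·p+ωn²).
const=64=ωn² → ωn=8, p coeff=16=2ζωn → ζ=1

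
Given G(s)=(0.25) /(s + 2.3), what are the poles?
Set denominator = 0: s + 2.3 = 0 → Poles: -2.3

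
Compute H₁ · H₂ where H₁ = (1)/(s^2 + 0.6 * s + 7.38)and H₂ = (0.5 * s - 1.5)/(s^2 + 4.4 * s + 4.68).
Series: H = H₁ · H₂ = (n₁·n₂)/(d₁·d₂).
Num: n₁·n₂ = 0.5*s - 1.5. Den: d₁·d₂ = s^4 + 5*s^3 + 14.7*s^2 + 35.28*s + 34.5384.
H(s) = (0.5*s - 1.5)/(s^4 + 5*s^3 + 14.7*s^2 + 35.28*s + 34.5384)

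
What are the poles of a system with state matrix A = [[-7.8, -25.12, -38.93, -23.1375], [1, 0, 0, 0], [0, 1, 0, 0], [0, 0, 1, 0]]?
Eigenvalues solve det(λI - A) = 0.
Characteristic polynomial: λ^4 + 7.8*λ^3 + 25.12*λ^2 + 38.93*λ + 23.1375 = 0.
Factor: (λ + 1.5)(λ + 2.5)(λ^2 + 3.8*λ + 6.17) = 0.
Roots: -1.5, -1.9 + 1.6j, -1.9 - 1.6j, -2.5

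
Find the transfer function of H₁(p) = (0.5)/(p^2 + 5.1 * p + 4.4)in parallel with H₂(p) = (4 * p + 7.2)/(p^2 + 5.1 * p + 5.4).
Parallel: H = H₁ + H₂ = (n₁·d₂ + n₂·d₁)/(d₁·d₂).
n₁·d₂ = 0.5*p^2 + 2.55*p + 2.7. n₂·d₁ = 4*p^3 + 27.6*p^2 + 54.32*p + 31.68. Sum = 4*p^3 + 28.1*p^2 + 56.87*p + 34.38. d₁·d₂ = p^4 + 10.2*p^3 + 35.81*p^2 + 49.98*p + 23.76.
H(p) = (4*p^3 + 28.1*p^2 + 56.87*p + 34.38)/(p^4 + 10.2*p^3 + 35.81*p^2 + 49.98*p + 23.76)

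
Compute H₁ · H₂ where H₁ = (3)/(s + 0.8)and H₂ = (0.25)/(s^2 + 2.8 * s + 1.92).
Series: H = H₁ · H₂ = (n₁·n₂)/(d₁·d₂).
Num: n₁·n₂ = 0.75. Den: d₁·d₂ = s^3 + 3.6*s^2 + 4.16*s + 1.536.
H(s) = (0.75)/(s^3 + 3.6*s^2 + 4.16*s + 1.536)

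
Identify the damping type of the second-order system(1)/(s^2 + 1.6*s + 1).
Standard form: ωn²/(s²+2ζωn·s+ωn²) gives ωn=1, ζ=0.8.
Underdamped (ζ = 0.8 < 1)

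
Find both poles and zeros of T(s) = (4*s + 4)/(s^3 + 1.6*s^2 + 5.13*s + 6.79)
Set denominator = 0: s^3 + 1.6*s^2 + 5.13*s + 6.79 = (s + 1.4)(s^2 + 0.2*s + 4.85) = 0 → Poles: -0.1 + 2.2j, -0.1 - 2.2j, -1.4
Set numerator = 0: 4*s + 4 = 0 → Zeros: -1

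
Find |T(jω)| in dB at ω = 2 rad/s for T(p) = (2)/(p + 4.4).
Substitute p = j*2: T(j2) = 0.376712 - 0.171233j.
|T(j2)| = sqrt(Re² + Im²) = 0.4138.
20*log₁₀(0.4138) = -7.66 dB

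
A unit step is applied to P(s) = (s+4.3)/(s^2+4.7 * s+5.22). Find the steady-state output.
FVT: lim_{t→∞} y(t) = lim_{s→0} s*Y(s) where Y(s) = P(s)/s.
= lim_{s→0} P(s) = P(0) = num(0)/den(0) = 4.3/5.22 = 0.8238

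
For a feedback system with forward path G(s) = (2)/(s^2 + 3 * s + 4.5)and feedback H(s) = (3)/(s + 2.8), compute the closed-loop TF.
Closed-loop T = G/(1+GH).
Numerator: G_num * H_den = 2*s + 5.6.
Denominator: G_den * H_den + G_num * H_num = (s^3 + 5.8*s^2 + 12.9*s + 12.6) + (6) = s^3 + 5.8*s^2 + 12.9*s + 18.6.
T(s) = (2*s + 5.6)/(s^3 + 5.8*s^2 + 12.9*s + 18.6)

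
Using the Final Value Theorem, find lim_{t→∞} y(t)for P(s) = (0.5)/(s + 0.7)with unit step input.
FVT: lim_{t→∞} y(t) = lim_{s→0} s*Y(s) where Y(s) = P(s)/s.
= lim_{s→0} P(s) = P(0) = num(0)/den(0) = 0.5/0.7 = 0.7143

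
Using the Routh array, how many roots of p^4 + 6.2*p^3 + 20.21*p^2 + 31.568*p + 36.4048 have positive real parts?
Routh array:
p^4: [1, 20.21, 36.4048]; p^3: [6.2, 31.568]; p^2: [15.1184, 36.4048]; p^1: [16.6385]; p^0: [36.4048]
First column: [1, 6.2, 15.1184, 16.6385, 36.4048]. Sign changes = RHP roots = 0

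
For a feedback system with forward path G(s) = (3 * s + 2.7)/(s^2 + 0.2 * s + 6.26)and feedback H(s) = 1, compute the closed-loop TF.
Closed-loop T = G/(1+GH).
Numerator: G_num * H_den = 3*s + 2.7.
Denominator: G_den * H_den + G_num * H_num = (s^2 + 0.2*s + 6.26) + (3*s + 2.7) = s^2 + 3.2*s + 8.96.
T(s) = (3*s + 2.7)/(s^2 + 3.2*s + 8.96)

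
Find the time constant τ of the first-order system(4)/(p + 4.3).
First-order system: τ = -1/pole. Pole = -4.3. τ = -1/(-4.3) = 0.2326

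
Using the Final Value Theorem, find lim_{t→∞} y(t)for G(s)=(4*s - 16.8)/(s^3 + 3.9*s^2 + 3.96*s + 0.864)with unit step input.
FVT: lim_{t→∞} y(t) = lim_{s→0} s*Y(s) where Y(s) = G(s)/s.
= lim_{s→0} G(s) = G(0) = num(0)/den(0) = -16.8/0.864 = -19.44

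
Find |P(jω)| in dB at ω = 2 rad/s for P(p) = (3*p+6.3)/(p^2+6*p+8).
Substitute p = j*2: P(j2) = 0.6075 - 0.3225j.
|P(j2)| = sqrt(Re² + Im²) = 0.6878.
20*log₁₀(0.6878) = -3.25 dB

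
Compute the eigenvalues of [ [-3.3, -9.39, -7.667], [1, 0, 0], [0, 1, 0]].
Eigenvalues solve det(λI - A) = 0.
Characteristic polynomial: λ^3 + 3.3*λ^2 + 9.39*λ + 7.667 = 0.
Factor: (λ + 1.1)(λ^2 + 2.2*λ + 6.97) = 0.
Roots: -1.1, -1.1 + 2.4j, -1.1 - 2.4j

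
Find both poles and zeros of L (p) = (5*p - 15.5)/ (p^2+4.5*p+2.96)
Set denominator = 0: p^2 + 4.5*p + 2.96 = (p + 0.8)(p + 3.7) = 0 → Poles: -0.8, -3.7
Set numerator = 0: 5*p - 15.5 = 0 → Zeros: 3.1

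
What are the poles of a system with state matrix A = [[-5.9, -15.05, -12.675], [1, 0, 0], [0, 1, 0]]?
Eigenvalues solve det(λI - A) = 0.
Characteristic polynomial: λ^3 + 5.9*λ^2 + 15.05*λ + 12.675 = 0.
Factor: (λ + 1.5)(λ^2 + 4.4*λ + 8.45) = 0.
Roots: -1.5, -2.2 + 1.9j, -2.2 - 1.9j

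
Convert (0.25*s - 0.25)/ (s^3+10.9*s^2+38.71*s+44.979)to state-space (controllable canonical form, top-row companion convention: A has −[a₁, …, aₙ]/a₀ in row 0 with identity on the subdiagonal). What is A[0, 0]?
Reachable canonical form for den = s^3 + 10.9*s^2 + 38.71*s + 44.979: top row of A = -[a₁,a₂,...,aₙ]/a₀, ones on the subdiagonal, zeros elsewhere.
A = [[-10.9, -38.71, -44.979], [1, 0, 0], [0, 1, 0]].
A[0,0] = -10.9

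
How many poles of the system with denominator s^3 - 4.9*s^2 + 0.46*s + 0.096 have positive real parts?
s^3 - 4.9*s^2 + 0.46*s + 0.096 = (s - 0.2)(s - 4.8)(s + 0.1). Poles: -0.1, 0.2, 4.8. RHP poles (Re>0): 2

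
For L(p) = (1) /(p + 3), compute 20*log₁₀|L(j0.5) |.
Substitute p = j*0.5: L(j0.5) = 0.324324 - 0.0540541j.
|L(j0.5)| = sqrt(Re² + Im²) = 0.3288.
20*log₁₀(0.3288) = -9.66 dB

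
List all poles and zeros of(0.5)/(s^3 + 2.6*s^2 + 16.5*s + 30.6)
Set denominator = 0: s^3 + 2.6*s^2 + 16.5*s + 30.6 = (s + 2)(s^2 + 0.6*s + 15.3) = 0 → Poles: -0.3 + 3.9j, -0.3 - 3.9j, -2
Numerator is a nonzero constant (0.5) → Zeros: none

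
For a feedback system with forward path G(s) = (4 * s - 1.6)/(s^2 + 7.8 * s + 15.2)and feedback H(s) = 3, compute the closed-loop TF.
Closed-loop T = G/(1+GH).
Numerator: G_num * H_den = 4*s - 1.6.
Denominator: G_den * H_den + G_num * H_num = (s^2 + 7.8*s + 15.2) + (12*s - 4.8) = s^2 + 19.8*s + 10.4.
T(s) = (4*s - 1.6)/(s^2 + 19.8*s + 10.4)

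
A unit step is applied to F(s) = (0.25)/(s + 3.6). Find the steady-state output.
FVT: lim_{t→∞} y(t) = lim_{s→0} s*Y(s) where Y(s) = F(s)/s.
= lim_{s→0} F(s) = F(0) = num(0)/den(0) = 0.25/3.6 = 0.06944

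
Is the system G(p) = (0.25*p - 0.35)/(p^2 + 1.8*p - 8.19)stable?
Denominator: p^2 + 1.8*p - 8.19 = (p - 2.1)(p + 3.9). Poles: -3.9, 2.1. All Re(p)<0: No (unstable)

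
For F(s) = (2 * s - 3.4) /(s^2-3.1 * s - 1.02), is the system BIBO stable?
Denominator: s^2 - 3.1*s - 1.02 = (s - 3.4)(s + 0.3). Poles: -0.3, 3.4. All Re(p)<0: No (unstable)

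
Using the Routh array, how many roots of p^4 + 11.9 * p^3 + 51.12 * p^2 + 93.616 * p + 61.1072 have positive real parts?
Routh array:
p^4: [1, 51.12, 61.1072]; p^3: [11.9, 93.616]; p^2: [43.2531, 61.1072]; p^1: [76.8039]; p^0: [61.1072]
First column: [1, 11.9, 43.2531, 76.8039, 61.1072]. Sign changes = RHP roots = 0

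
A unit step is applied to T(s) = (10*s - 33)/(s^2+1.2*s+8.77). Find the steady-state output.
FVT: lim_{t→∞} y(t) = lim_{s→0} s*Y(s) where Y(s) = T(s)/s.
= lim_{s→0} T(s) = T(0) = num(0)/den(0) = -33/8.77 = -3.763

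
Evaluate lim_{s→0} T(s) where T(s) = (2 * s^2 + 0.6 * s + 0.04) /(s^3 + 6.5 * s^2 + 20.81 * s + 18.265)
DC gain = T(0) = num(0)/den(0) = 0.04/18.265 = 0.00219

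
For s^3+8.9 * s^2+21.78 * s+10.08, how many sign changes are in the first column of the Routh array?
Routh array:
s^3: [1, 21.78]; s^2: [8.9, 10.08]; s^1: [20.6474]; s^0: [10.08]
First column: [1, 8.9, 20.6474, 10.08]. Sign changes = 0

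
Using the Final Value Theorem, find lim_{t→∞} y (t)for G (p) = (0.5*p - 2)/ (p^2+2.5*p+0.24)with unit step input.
FVT: lim_{t→∞} y(t) = lim_{p→0} p*Y(p) where Y(p) = G(p)/p.
= lim_{p→0} G(p) = G(0) = num(0)/den(0) = -2/0.24 = -8.333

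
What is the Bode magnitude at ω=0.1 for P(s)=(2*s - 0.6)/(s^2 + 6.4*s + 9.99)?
Substitute s = j*0.1: P(j0.1) = -0.0585941 + 0.0237976j.
|P(j0.1)| = sqrt(Re² + Im²) = 0.06324.
20*log₁₀(0.06324) = -23.98 dB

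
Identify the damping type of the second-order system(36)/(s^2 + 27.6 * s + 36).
Standard form: ωn²/(s²+2ζωn·s+ωn²) gives ωn=6, ζ=2.3.
Overdamped (ζ = 2.3 > 1)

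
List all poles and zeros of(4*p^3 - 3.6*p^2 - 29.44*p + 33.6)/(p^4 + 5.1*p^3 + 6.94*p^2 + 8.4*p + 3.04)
Set denominator = 0: p^4 + 5.1*p^3 + 6.94*p^2 + 8.4*p + 3.04 = (p + 3.8)(p + 0.5)(p^2 + 0.8*p + 1.6) = 0 → Poles: -0.4 + 1.2j, -0.4 - 1.2j, -0.5, -3.8
Set numerator = 0: 4*p^3 - 3.6*p^2 - 29.44*p + 33.6 = 4*(p - 1.2)(p + 2.8)(p - 2.5) = 0 → Zeros: -2.8, 1.2, 2.5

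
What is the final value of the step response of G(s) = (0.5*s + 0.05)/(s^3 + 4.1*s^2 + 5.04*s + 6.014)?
FVT: lim_{t→∞} y(t) = lim_{s→0} s*Y(s) where Y(s) = G(s)/s.
= lim_{s→0} G(s) = G(0) = num(0)/den(0) = 0.05/6.014 = 0.008314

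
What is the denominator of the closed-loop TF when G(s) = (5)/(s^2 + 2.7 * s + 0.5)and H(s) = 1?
Characteristic poly = G_den * H_den + G_num * H_num = (s^2 + 2.7*s + 0.5) + (5) = s^2 + 2.7*s + 5.5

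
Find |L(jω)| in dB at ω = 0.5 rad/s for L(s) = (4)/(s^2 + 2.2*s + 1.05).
Substitute s = j*0.5: L(j0.5) = 1.72973 - 2.37838j.
|L(j0.5)| = sqrt(Re² + Im²) = 2.941.
20*log₁₀(2.941) = 9.37 dB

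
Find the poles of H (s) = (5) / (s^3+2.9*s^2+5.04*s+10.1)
Set denominator = 0: s^3 + 2.9*s^2 + 5.04*s + 10.1 = (s + 2.5)(s^2 + 0.4*s + 4.04) = 0 → Poles: -0.2 + 2j, -0.2 - 2j, -2.5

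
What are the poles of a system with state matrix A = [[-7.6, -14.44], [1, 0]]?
Eigenvalues solve det(λI - A) = 0.
Characteristic polynomial: λ^2 + 7.6*λ + 14.44 = 0.
Factor: (λ + 3.8)(λ + 3.8) = 0.
Roots: -3.8, -3.8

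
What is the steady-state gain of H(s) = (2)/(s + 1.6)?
DC gain = H(0) = num(0)/den(0) = 2/1.6 = 1.25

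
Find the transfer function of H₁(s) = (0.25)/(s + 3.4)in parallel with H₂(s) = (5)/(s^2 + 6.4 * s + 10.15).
Parallel: H = H₁ + H₂ = (n₁·d₂ + n₂·d₁)/(d₁·d₂).
n₁·d₂ = 0.25*s^2 + 1.6*s + 2.5375. n₂·d₁ = 5*s + 17. Sum = 0.25*s^2 + 6.6*s + 19.5375. d₁·d₂ = s^3 + 9.8*s^2 + 31.91*s + 34.51.
H(s) = (0.25*s^2 + 6.6*s + 19.5375)/(s^3 + 9.8*s^2 + 31.91*s + 34.51)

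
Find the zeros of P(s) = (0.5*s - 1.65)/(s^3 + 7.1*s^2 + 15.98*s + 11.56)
Set numerator = 0: 0.5*s - 1.65 = 0 → Zeros: 3.3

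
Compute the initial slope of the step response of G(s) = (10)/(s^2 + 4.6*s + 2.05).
IVT: y'(0⁺) = lim_{s→∞} s²·Y(s) = lim_{s→∞} s·G(s).
deg(num) = 0, deg(den) = 2, relative degree = 2 ≥ 2, so s·G(s) → 0. Initial slope = 0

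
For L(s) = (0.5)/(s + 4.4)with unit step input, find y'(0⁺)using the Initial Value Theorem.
IVT: y'(0⁺) = lim_{s→∞} s²·Y(s) = lim_{s→∞} s·L(s).
deg(num) = 0, deg(den) = 1, relative degree = 1, so s·L(s) → (leading num)/(leading den) = 0.5/1 = 0.5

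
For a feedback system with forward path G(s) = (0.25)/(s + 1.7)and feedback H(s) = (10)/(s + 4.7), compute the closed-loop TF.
Closed-loop T = G/(1+GH).
Numerator: G_num * H_den = 0.25*s + 1.175.
Denominator: G_den * H_den + G_num * H_num = (s^2 + 6.4*s + 7.99) + (2.5) = s^2 + 6.4*s + 10.49.
T(s) = (0.25*s + 1.175)/(s^2 + 6.4*s + 10.49)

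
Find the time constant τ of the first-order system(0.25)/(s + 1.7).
First-order system: τ = -1/pole. Pole = -1.7. τ = -1/(-1.7) = 0.5882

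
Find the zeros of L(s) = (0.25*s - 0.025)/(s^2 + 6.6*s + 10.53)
Set numerator = 0: 0.25*s - 0.025 = 0 → Zeros: 0.1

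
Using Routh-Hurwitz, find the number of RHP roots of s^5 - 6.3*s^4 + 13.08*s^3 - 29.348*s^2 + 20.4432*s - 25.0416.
Routh array:
s^5: [1, 13.08, 20.4432]; s^4: [-6.3, -29.348, -25.0416]; s^3: [8.42159, 16.4683]; s^2: [-17.0284, -25.0416]; s^1: [4.08374]; s^0: [-25.0416]
First column: [1, -6.3, 8.42159, -17.0284, 4.08374, -25.0416]. Sign changes = RHP roots = 5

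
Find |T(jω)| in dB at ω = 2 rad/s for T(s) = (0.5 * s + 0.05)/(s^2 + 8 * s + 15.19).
Substitute s = j*2: T(j2) = 0.0434386 + 0.0272549j.
|T(j2)| = sqrt(Re² + Im²) = 0.05128.
20*log₁₀(0.05128) = -25.80 dB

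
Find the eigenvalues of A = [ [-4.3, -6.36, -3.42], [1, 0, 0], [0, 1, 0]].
Eigenvalues solve det(λI - A) = 0.
Characteristic polynomial: λ^3 + 4.3*λ^2 + 6.36*λ + 3.42 = 0.
Factor: (λ + 1.9)(λ^2 + 2.4*λ + 1.8) = 0.
Roots: -1.2 + 0.6j, -1.2 - 0.6j, -1.9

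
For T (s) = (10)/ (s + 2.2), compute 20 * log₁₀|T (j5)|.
Substitute s = j*5: T(j5) = 0.737265 - 1.6756j.
|T(j5)| = sqrt(Re² + Im²) = 1.831.
20*log₁₀(1.831) = 5.25 dB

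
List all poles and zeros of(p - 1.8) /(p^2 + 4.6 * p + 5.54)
Set denominator = 0: p^2 + 4.6*p + 5.54 = 0 → Poles: -2.3 + 0.5j, -2.3 - 0.5j
Set numerator = 0: p - 1.8 = 0 → Zeros: 1.8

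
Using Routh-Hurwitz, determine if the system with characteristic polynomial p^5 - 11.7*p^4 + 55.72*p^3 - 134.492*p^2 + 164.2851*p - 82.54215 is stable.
Routh array:
p^5: [1, 55.72, 164.2851]; p^4: [-11.7, -134.492, -82.54215]; p^3: [44.225, 157.23]; p^2: [-92.8957, -82.54215]; p^1: [117.934]; p^0: [-82.54215]
First column: [1, -11.7, 44.225, -92.8957, 117.934, -82.54215]. Sign changes = 5.
No, unstable (5 RHP root(s))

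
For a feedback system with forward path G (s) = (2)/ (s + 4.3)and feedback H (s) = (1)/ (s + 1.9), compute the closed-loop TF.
Closed-loop T = G/(1+GH).
Numerator: G_num * H_den = 2*s + 3.8.
Denominator: G_den * H_den + G_num * H_num = (s^2 + 6.2*s + 8.17) + (2) = s^2 + 6.2*s + 10.17.
T(s) = (2*s + 3.8)/(s^2 + 6.2*s + 10.17)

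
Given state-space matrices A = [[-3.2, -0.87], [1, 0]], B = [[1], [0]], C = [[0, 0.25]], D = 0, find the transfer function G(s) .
G(s) = C(sI - A)⁻¹B + D.
Characteristic polynomial det(sI - A) = s^2 + 3.2*s + 0.87.
Numerator from C·adj(sI-A)·B + D·det(sI-A) = 0.25.
G(s) = (0.25)/(s^2 + 3.2*s + 0.87)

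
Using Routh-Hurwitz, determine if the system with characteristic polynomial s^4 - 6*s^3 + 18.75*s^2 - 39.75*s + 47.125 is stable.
Routh array:
s^4: [1, 18.75, 47.125]; s^3: [-6, -39.75]; s^2: [12.125, 47.125]; s^1: [-16.4304]; s^0: [47.125]
First column: [1, -6, 12.125, -16.4304, 47.125]. Sign changes = 4.
No, unstable (4 RHP root(s))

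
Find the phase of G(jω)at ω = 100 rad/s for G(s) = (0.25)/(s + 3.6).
Substitute s = j*100: G(j100) = 8.98835e-05 - 0.00249676j.
∠G(j100) = atan2(Im, Re) = atan2(-0.00249676, 8.98835e-05) = -87.94°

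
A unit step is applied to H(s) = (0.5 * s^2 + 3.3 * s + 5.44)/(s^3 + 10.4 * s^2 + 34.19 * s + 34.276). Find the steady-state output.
FVT: lim_{t→∞} y(t) = lim_{s→0} s*Y(s) where Y(s) = H(s)/s.
= lim_{s→0} H(s) = H(0) = num(0)/den(0) = 5.44/34.276 = 0.1587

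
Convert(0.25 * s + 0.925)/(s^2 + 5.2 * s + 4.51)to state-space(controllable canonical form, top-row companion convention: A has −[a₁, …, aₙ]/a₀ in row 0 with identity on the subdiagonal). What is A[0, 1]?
Reachable canonical form for den = s^2 + 5.2*s + 4.51: top row of A = -[a₁,a₂,...,aₙ]/a₀, ones on the subdiagonal, zeros elsewhere.
A = [[-5.2, -4.51], [1, 0]].
A[0,1] = -4.51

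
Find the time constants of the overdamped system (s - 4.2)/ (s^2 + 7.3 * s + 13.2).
Overdamped: real poles at -3.3, -4. τ = -1/pole → τ₁ = 0.303, τ₂ = 0.25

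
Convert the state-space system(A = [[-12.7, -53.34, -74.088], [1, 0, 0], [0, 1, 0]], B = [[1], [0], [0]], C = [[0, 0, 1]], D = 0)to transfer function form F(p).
F(p) = C(pI - A)⁻¹B + D.
Characteristic polynomial det(pI - A) = p^3 + 12.7*p^2 + 53.34*p + 74.088.
Numerator from C·adj(pI-A)·B + D·det(pI-A) = 1.
F(p) = (1)/(p^3 + 12.7*p^2 + 53.34*p + 74.088)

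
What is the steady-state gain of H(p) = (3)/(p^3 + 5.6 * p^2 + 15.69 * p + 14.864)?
DC gain = H(0) = num(0)/den(0) = 3/14.864 = 0.2018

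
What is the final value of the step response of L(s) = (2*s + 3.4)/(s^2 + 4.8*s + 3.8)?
FVT: lim_{t→∞} y(t) = lim_{s→0} s*Y(s) where Y(s) = L(s)/s.
= lim_{s→0} L(s) = L(0) = num(0)/den(0) = 3.4/3.8 = 0.8947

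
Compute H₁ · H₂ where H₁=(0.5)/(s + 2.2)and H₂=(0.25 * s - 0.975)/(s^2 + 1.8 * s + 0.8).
Series: H = H₁ · H₂ = (n₁·n₂)/(d₁·d₂).
Num: n₁·n₂ = 0.125*s - 0.4875. Den: d₁·d₂ = s^3 + 4*s^2 + 4.76*s + 1.76.
H(s) = (0.125*s - 0.4875)/(s^3 + 4*s^2 + 4.76*s + 1.76)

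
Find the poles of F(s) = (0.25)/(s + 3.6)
Set denominator = 0: s + 3.6 = 0 → Poles: -3.6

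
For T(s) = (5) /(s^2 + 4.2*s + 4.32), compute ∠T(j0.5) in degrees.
Substitute s = j*0.5: T(j0.5) = 0.970207 - 0.500598j.
∠T(j0.5) = atan2(Im, Re) = atan2(-0.500598, 0.970207) = -27.29°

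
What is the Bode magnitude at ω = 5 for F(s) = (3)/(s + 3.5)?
Substitute s = j*5: F(j5) = 0.281879 - 0.402685j.
|F(j5)| = sqrt(Re² + Im²) = 0.4915.
20*log₁₀(0.4915) = -6.17 dB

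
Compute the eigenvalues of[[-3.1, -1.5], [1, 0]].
Eigenvalues solve det(λI - A) = 0.
Characteristic polynomial: λ^2 + 3.1*λ + 1.5 = 0.
Factor: (λ + 2.5)(λ + 0.6) = 0.
Roots: -0.6, -2.5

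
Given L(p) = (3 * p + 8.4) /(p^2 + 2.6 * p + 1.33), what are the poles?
Set denominator = 0: p^2 + 2.6*p + 1.33 = (p + 0.7)(p + 1.9) = 0 → Poles: -0.7, -1.9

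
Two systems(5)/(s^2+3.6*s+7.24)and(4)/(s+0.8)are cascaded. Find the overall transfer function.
Series: H = H₁ · H₂ = (n₁·n₂)/(d₁·d₂).
Num: n₁·n₂ = 20. Den: d₁·d₂ = s^3 + 4.4*s^2 + 10.12*s + 5.792.
H(s) = (20)/(s^3 + 4.4*s^2 + 10.12*s + 5.792)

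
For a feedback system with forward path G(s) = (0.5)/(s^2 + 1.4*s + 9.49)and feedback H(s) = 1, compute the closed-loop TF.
Closed-loop T = G/(1+GH).
Numerator: G_num * H_den = 0.5.
Denominator: G_den * H_den + G_num * H_num = (s^2 + 1.4*s + 9.49) + (0.5) = s^2 + 1.4*s + 9.99.
T(s) = (0.5)/(s^2 + 1.4*s + 9.99)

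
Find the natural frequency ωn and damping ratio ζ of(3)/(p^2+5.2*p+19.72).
Underdamped: complex pole -2.6 + 3.6j. ωn = |pole| = 4.441, ζ = -Re(pole)/ωn = 0.5855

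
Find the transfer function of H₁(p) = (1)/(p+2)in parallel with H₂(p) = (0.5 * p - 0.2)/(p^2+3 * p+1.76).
Parallel: H = H₁ + H₂ = (n₁·d₂ + n₂·d₁)/(d₁·d₂).
n₁·d₂ = p^2 + 3*p + 1.76. n₂·d₁ = 0.5*p^2 + 0.8*p - 0.4. Sum = 1.5*p^2 + 3.8*p + 1.36. d₁·d₂ = p^3 + 5*p^2 + 7.76*p + 3.52.
H(p) = (1.5*p^2 + 3.8*p + 1.36)/(p^3 + 5*p^2 + 7.76*p + 3.52)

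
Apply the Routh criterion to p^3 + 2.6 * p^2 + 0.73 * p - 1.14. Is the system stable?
Routh array:
p^3: [1, 0.73]; p^2: [2.6, -1.14]; p^1: [1.16846]; p^0: [-1.14]
First column: [1, 2.6, 1.16846, -1.14]. Sign changes = 1.
No, unstable (1 RHP root(s))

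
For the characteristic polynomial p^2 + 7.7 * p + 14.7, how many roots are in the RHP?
p^2 + 7.7*p + 14.7 = (p + 4.2)(p + 3.5). Poles: -3.5, -4.2. RHP poles (Re>0): 0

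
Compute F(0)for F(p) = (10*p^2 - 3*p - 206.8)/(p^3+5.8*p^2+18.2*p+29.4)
DC gain = F(0) = num(0)/den(0) = -206.8/29.4 = -7.034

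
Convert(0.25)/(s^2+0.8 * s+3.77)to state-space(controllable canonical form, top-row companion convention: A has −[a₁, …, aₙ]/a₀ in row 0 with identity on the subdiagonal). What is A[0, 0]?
Reachable canonical form for den = s^2 + 0.8*s + 3.77: top row of A = -[a₁,a₂,...,aₙ]/a₀, ones on the subdiagonal, zeros elsewhere.
A = [[-0.8, -3.77], [1, 0]].
A[0,0] = -0.8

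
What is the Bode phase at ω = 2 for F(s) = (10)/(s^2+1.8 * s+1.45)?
Substitute s = j*2: F(j2) = -1.31021 - 1.84971j.
∠F(j2) = atan2(Im, Re) = atan2(-1.84971, -1.31021) = -125.31°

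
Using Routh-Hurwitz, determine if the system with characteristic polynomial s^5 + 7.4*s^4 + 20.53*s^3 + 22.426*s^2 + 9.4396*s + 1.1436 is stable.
Routh array:
s^5: [1, 20.53, 9.4396]; s^4: [7.4, 22.426, 1.1436]; s^3: [17.4995, 9.28506]; s^2: [18.4996, 1.1436]; s^1: [8.20329]; s^0: [1.1436]
First column: [1, 7.4, 17.4995, 18.4996, 8.20329, 1.1436]. Sign changes = 0.
Yes, stable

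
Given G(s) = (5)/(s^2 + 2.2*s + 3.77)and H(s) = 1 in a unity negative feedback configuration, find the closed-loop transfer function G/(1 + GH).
Closed-loop T = G/(1+GH).
Numerator: G_num * H_den = 5.
Denominator: G_den * H_den + G_num * H_num = (s^2 + 2.2*s + 3.77) + (5) = s^2 + 2.2*s + 8.77.
T(s) = (5)/(s^2 + 2.2*s + 8.77)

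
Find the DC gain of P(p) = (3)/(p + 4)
DC gain = P(0) = num(0)/den(0) = 3/4 = 0.75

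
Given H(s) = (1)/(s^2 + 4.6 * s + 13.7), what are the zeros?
Numerator is a nonzero constant (1) → Zeros: none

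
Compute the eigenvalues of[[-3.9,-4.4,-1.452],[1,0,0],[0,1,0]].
Eigenvalues solve det(λI - A) = 0.
Characteristic polynomial: λ^3 + 3.9*λ^2 + 4.4*λ + 1.452 = 0.
Factor: (λ + 1.1)(λ + 0.6)(λ + 2.2) = 0.
Roots: -0.6, -1.1, -2.2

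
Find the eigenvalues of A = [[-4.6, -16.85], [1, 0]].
Eigenvalues solve det(λI - A) = 0.
Characteristic polynomial: λ^2 + 4.6*λ + 16.85 = 0.
Roots: -2.3 + 3.4j, -2.3 - 3.4j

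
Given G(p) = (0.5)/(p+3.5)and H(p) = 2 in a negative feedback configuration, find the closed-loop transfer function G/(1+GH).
Closed-loop T = G/(1+GH).
Numerator: G_num * H_den = 0.5.
Denominator: G_den * H_den + G_num * H_num = (p + 3.5) + (1) = p + 4.5.
T(p) = (0.5)/(p + 4.5)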